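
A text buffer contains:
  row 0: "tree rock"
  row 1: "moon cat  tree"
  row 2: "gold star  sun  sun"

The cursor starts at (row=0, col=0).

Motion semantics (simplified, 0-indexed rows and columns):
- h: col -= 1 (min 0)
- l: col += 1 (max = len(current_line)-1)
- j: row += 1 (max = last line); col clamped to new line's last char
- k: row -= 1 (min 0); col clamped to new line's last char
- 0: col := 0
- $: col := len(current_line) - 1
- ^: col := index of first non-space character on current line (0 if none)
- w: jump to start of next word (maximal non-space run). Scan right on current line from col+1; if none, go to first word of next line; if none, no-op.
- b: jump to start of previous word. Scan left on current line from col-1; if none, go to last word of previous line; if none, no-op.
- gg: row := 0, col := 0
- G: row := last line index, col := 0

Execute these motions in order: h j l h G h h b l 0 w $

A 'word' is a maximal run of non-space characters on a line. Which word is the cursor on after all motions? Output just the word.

After 1 (h): row=0 col=0 char='t'
After 2 (j): row=1 col=0 char='m'
After 3 (l): row=1 col=1 char='o'
After 4 (h): row=1 col=0 char='m'
After 5 (G): row=2 col=0 char='g'
After 6 (h): row=2 col=0 char='g'
After 7 (h): row=2 col=0 char='g'
After 8 (b): row=1 col=10 char='t'
After 9 (l): row=1 col=11 char='r'
After 10 (0): row=1 col=0 char='m'
After 11 (w): row=1 col=5 char='c'
After 12 ($): row=1 col=13 char='e'

Answer: tree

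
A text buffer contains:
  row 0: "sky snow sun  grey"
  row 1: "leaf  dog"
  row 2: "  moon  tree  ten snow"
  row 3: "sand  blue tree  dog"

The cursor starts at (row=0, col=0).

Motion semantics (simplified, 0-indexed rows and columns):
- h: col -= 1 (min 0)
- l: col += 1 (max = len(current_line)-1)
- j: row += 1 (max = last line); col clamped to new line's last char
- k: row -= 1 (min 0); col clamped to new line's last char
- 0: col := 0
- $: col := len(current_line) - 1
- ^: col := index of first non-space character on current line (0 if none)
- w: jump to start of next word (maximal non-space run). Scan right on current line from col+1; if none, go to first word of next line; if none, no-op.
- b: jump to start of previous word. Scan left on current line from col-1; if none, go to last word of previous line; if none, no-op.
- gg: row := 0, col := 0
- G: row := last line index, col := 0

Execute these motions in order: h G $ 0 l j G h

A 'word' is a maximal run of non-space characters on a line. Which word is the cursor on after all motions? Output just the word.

Answer: sand

Derivation:
After 1 (h): row=0 col=0 char='s'
After 2 (G): row=3 col=0 char='s'
After 3 ($): row=3 col=19 char='g'
After 4 (0): row=3 col=0 char='s'
After 5 (l): row=3 col=1 char='a'
After 6 (j): row=3 col=1 char='a'
After 7 (G): row=3 col=0 char='s'
After 8 (h): row=3 col=0 char='s'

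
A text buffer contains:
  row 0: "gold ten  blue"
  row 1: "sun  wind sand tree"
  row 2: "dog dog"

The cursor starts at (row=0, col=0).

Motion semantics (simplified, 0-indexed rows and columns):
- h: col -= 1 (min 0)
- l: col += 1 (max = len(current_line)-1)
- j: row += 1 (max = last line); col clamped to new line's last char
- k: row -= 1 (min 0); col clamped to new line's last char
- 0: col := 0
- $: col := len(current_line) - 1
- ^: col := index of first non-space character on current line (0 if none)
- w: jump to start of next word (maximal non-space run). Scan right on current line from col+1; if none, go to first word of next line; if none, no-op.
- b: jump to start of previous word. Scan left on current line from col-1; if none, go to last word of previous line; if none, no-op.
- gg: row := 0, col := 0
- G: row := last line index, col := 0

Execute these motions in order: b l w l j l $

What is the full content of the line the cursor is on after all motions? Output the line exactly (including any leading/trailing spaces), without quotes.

After 1 (b): row=0 col=0 char='g'
After 2 (l): row=0 col=1 char='o'
After 3 (w): row=0 col=5 char='t'
After 4 (l): row=0 col=6 char='e'
After 5 (j): row=1 col=6 char='i'
After 6 (l): row=1 col=7 char='n'
After 7 ($): row=1 col=18 char='e'

Answer: sun  wind sand tree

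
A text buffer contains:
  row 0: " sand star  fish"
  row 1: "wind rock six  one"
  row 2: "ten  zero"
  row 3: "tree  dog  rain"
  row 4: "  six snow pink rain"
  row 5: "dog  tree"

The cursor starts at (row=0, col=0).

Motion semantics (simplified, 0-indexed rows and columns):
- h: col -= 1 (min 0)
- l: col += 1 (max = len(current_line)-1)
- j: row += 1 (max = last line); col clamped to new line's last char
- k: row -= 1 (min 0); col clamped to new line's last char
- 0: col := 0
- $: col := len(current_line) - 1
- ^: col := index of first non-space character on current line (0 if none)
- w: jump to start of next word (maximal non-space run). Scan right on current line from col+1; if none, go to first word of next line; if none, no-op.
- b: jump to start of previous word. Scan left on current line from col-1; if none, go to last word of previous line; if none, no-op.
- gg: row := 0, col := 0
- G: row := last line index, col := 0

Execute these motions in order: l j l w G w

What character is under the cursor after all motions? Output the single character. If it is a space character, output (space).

Answer: t

Derivation:
After 1 (l): row=0 col=1 char='s'
After 2 (j): row=1 col=1 char='i'
After 3 (l): row=1 col=2 char='n'
After 4 (w): row=1 col=5 char='r'
After 5 (G): row=5 col=0 char='d'
After 6 (w): row=5 col=5 char='t'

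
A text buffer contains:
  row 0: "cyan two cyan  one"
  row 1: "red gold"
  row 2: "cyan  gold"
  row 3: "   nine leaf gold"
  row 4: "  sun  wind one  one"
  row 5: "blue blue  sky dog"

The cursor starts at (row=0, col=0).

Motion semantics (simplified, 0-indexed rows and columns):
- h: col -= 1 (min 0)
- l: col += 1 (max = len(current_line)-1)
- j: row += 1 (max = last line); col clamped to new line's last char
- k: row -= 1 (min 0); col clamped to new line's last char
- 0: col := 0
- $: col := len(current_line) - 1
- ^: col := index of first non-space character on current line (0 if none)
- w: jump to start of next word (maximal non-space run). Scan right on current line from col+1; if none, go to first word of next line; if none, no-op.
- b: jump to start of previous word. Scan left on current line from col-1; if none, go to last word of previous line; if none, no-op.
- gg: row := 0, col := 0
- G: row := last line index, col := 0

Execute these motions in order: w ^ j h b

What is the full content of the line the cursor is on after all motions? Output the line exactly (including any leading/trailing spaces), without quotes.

After 1 (w): row=0 col=5 char='t'
After 2 (^): row=0 col=0 char='c'
After 3 (j): row=1 col=0 char='r'
After 4 (h): row=1 col=0 char='r'
After 5 (b): row=0 col=15 char='o'

Answer: cyan two cyan  one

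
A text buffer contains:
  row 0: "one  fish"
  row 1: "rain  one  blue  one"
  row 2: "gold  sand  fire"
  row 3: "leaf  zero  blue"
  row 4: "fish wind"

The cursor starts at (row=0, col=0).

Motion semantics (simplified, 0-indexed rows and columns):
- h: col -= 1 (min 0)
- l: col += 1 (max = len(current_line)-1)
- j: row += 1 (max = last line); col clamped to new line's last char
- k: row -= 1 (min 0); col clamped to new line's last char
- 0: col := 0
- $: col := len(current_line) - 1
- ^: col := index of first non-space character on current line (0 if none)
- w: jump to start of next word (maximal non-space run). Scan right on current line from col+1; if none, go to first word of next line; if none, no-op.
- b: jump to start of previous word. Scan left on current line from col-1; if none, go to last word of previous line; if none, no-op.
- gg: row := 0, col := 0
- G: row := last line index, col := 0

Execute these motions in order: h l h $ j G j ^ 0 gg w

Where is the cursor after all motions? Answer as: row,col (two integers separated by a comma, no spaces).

After 1 (h): row=0 col=0 char='o'
After 2 (l): row=0 col=1 char='n'
After 3 (h): row=0 col=0 char='o'
After 4 ($): row=0 col=8 char='h'
After 5 (j): row=1 col=8 char='e'
After 6 (G): row=4 col=0 char='f'
After 7 (j): row=4 col=0 char='f'
After 8 (^): row=4 col=0 char='f'
After 9 (0): row=4 col=0 char='f'
After 10 (gg): row=0 col=0 char='o'
After 11 (w): row=0 col=5 char='f'

Answer: 0,5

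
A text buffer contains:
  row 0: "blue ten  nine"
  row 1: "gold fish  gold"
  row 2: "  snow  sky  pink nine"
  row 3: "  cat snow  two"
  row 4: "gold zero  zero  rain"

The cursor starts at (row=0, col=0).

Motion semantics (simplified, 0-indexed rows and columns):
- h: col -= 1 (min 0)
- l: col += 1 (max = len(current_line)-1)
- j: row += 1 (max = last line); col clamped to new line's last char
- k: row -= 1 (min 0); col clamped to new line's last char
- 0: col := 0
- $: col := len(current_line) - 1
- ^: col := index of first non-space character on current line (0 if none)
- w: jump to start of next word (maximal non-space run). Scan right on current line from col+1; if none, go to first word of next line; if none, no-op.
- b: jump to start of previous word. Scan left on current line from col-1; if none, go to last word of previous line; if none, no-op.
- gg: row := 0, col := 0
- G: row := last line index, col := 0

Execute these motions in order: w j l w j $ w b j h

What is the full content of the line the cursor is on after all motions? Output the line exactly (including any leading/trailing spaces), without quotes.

Answer:   cat snow  two

Derivation:
After 1 (w): row=0 col=5 char='t'
After 2 (j): row=1 col=5 char='f'
After 3 (l): row=1 col=6 char='i'
After 4 (w): row=1 col=11 char='g'
After 5 (j): row=2 col=11 char='_'
After 6 ($): row=2 col=21 char='e'
After 7 (w): row=3 col=2 char='c'
After 8 (b): row=2 col=18 char='n'
After 9 (j): row=3 col=14 char='o'
After 10 (h): row=3 col=13 char='w'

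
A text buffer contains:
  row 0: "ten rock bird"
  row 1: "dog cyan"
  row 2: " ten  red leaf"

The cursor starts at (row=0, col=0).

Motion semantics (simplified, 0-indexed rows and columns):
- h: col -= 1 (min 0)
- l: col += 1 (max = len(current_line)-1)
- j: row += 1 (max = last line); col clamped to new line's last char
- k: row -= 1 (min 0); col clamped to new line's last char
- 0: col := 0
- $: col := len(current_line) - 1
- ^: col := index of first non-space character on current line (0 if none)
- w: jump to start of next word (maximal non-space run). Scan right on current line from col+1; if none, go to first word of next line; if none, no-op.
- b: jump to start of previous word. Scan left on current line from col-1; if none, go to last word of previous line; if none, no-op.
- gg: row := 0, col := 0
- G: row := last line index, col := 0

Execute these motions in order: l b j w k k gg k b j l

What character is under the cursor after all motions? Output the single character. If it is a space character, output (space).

After 1 (l): row=0 col=1 char='e'
After 2 (b): row=0 col=0 char='t'
After 3 (j): row=1 col=0 char='d'
After 4 (w): row=1 col=4 char='c'
After 5 (k): row=0 col=4 char='r'
After 6 (k): row=0 col=4 char='r'
After 7 (gg): row=0 col=0 char='t'
After 8 (k): row=0 col=0 char='t'
After 9 (b): row=0 col=0 char='t'
After 10 (j): row=1 col=0 char='d'
After 11 (l): row=1 col=1 char='o'

Answer: o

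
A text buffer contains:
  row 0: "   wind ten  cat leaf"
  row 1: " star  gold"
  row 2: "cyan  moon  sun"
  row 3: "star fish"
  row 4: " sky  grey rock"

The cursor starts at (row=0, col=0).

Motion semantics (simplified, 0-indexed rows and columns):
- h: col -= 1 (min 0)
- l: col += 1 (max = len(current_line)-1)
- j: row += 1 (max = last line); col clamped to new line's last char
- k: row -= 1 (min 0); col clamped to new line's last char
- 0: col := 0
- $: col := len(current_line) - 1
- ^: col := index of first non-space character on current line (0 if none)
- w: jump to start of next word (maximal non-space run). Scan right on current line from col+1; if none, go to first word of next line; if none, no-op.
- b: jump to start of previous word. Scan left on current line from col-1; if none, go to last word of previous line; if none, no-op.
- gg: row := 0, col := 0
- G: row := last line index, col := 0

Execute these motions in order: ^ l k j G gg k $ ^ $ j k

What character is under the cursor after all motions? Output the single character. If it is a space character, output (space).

After 1 (^): row=0 col=3 char='w'
After 2 (l): row=0 col=4 char='i'
After 3 (k): row=0 col=4 char='i'
After 4 (j): row=1 col=4 char='r'
After 5 (G): row=4 col=0 char='_'
After 6 (gg): row=0 col=0 char='_'
After 7 (k): row=0 col=0 char='_'
After 8 ($): row=0 col=20 char='f'
After 9 (^): row=0 col=3 char='w'
After 10 ($): row=0 col=20 char='f'
After 11 (j): row=1 col=10 char='d'
After 12 (k): row=0 col=10 char='n'

Answer: n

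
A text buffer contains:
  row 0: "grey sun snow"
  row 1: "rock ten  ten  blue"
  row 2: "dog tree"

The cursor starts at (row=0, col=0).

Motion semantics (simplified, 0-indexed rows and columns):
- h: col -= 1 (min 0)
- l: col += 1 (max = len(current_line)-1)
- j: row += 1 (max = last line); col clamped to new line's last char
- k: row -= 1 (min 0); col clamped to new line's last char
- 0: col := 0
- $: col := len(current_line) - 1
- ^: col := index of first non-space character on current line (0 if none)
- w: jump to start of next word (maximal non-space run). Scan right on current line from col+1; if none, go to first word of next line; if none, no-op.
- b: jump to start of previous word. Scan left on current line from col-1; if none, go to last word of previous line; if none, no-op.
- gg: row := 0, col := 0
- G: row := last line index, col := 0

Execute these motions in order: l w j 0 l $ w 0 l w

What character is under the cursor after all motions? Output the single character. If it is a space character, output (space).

After 1 (l): row=0 col=1 char='r'
After 2 (w): row=0 col=5 char='s'
After 3 (j): row=1 col=5 char='t'
After 4 (0): row=1 col=0 char='r'
After 5 (l): row=1 col=1 char='o'
After 6 ($): row=1 col=18 char='e'
After 7 (w): row=2 col=0 char='d'
After 8 (0): row=2 col=0 char='d'
After 9 (l): row=2 col=1 char='o'
After 10 (w): row=2 col=4 char='t'

Answer: t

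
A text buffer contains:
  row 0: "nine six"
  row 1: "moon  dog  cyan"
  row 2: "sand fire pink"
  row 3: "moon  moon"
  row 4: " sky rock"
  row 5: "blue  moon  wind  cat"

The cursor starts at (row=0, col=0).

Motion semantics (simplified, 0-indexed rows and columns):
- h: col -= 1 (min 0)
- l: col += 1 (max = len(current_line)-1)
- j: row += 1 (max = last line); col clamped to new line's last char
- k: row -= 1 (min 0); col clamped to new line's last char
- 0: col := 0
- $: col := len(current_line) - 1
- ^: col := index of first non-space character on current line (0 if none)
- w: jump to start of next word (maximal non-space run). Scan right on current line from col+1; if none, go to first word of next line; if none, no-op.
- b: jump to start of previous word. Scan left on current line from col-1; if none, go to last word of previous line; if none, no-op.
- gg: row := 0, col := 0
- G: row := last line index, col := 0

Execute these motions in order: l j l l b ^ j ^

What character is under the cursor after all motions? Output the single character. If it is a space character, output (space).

Answer: s

Derivation:
After 1 (l): row=0 col=1 char='i'
After 2 (j): row=1 col=1 char='o'
After 3 (l): row=1 col=2 char='o'
After 4 (l): row=1 col=3 char='n'
After 5 (b): row=1 col=0 char='m'
After 6 (^): row=1 col=0 char='m'
After 7 (j): row=2 col=0 char='s'
After 8 (^): row=2 col=0 char='s'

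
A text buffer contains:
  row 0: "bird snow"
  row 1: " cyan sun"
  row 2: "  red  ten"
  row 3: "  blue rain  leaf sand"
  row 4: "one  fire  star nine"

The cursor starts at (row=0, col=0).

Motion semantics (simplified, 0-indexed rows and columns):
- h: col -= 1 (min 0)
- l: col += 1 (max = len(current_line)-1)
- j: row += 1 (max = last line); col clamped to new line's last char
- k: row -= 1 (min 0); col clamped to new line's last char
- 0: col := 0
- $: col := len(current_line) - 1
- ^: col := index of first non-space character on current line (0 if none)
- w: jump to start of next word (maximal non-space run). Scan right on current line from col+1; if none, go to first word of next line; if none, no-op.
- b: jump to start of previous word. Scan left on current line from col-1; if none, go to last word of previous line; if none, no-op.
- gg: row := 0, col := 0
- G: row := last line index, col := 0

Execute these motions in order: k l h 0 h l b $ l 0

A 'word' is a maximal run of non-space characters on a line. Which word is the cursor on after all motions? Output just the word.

Answer: bird

Derivation:
After 1 (k): row=0 col=0 char='b'
After 2 (l): row=0 col=1 char='i'
After 3 (h): row=0 col=0 char='b'
After 4 (0): row=0 col=0 char='b'
After 5 (h): row=0 col=0 char='b'
After 6 (l): row=0 col=1 char='i'
After 7 (b): row=0 col=0 char='b'
After 8 ($): row=0 col=8 char='w'
After 9 (l): row=0 col=8 char='w'
After 10 (0): row=0 col=0 char='b'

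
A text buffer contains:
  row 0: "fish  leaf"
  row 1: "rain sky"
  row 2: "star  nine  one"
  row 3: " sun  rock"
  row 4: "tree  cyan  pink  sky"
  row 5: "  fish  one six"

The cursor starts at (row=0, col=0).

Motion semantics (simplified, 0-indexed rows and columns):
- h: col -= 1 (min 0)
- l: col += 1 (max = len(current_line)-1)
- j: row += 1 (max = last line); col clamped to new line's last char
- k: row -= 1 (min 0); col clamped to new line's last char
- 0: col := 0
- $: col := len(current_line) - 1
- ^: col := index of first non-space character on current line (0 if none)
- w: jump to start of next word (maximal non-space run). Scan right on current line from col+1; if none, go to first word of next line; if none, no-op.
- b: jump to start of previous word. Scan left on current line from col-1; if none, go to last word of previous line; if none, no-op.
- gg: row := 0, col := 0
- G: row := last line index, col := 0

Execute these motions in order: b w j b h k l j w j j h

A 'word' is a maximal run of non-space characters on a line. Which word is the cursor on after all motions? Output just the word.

After 1 (b): row=0 col=0 char='f'
After 2 (w): row=0 col=6 char='l'
After 3 (j): row=1 col=6 char='k'
After 4 (b): row=1 col=5 char='s'
After 5 (h): row=1 col=4 char='_'
After 6 (k): row=0 col=4 char='_'
After 7 (l): row=0 col=5 char='_'
After 8 (j): row=1 col=5 char='s'
After 9 (w): row=2 col=0 char='s'
After 10 (j): row=3 col=0 char='_'
After 11 (j): row=4 col=0 char='t'
After 12 (h): row=4 col=0 char='t'

Answer: tree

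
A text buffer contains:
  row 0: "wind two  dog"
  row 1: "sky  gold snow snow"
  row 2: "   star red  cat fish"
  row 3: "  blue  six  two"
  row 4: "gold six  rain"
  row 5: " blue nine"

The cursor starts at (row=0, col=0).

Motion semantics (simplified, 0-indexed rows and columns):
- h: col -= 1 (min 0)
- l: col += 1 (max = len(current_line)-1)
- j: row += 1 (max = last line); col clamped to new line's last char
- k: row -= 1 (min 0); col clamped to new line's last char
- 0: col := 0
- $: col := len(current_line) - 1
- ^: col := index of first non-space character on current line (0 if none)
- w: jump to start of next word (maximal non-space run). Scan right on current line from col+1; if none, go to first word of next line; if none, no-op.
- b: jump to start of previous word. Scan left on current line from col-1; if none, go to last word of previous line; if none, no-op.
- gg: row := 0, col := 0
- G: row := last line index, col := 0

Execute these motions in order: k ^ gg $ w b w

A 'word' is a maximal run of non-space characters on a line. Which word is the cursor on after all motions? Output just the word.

Answer: sky

Derivation:
After 1 (k): row=0 col=0 char='w'
After 2 (^): row=0 col=0 char='w'
After 3 (gg): row=0 col=0 char='w'
After 4 ($): row=0 col=12 char='g'
After 5 (w): row=1 col=0 char='s'
After 6 (b): row=0 col=10 char='d'
After 7 (w): row=1 col=0 char='s'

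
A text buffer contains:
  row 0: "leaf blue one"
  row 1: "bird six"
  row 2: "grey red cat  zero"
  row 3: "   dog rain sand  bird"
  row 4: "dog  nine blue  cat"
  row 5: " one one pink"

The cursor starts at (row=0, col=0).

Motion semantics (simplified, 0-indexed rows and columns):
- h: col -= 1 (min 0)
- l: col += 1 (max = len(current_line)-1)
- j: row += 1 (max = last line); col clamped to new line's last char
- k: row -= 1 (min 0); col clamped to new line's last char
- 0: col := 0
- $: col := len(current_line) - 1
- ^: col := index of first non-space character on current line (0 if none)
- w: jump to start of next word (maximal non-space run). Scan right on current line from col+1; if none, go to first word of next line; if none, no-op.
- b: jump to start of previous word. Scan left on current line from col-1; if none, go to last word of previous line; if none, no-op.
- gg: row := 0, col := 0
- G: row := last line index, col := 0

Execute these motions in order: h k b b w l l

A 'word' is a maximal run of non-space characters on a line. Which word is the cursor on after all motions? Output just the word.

Answer: blue

Derivation:
After 1 (h): row=0 col=0 char='l'
After 2 (k): row=0 col=0 char='l'
After 3 (b): row=0 col=0 char='l'
After 4 (b): row=0 col=0 char='l'
After 5 (w): row=0 col=5 char='b'
After 6 (l): row=0 col=6 char='l'
After 7 (l): row=0 col=7 char='u'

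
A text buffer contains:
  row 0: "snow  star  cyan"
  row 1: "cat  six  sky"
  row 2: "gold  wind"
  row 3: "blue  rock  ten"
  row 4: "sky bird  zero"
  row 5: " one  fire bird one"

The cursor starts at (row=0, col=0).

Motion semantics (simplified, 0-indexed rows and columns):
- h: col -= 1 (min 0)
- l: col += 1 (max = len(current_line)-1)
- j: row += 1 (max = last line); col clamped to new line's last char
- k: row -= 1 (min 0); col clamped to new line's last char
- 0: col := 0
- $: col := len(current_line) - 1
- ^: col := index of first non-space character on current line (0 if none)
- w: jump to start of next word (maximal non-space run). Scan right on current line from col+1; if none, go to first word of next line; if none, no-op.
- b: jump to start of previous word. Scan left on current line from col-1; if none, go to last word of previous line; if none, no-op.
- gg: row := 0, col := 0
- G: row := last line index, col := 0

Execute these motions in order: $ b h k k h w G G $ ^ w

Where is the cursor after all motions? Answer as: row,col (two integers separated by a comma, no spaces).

Answer: 5,6

Derivation:
After 1 ($): row=0 col=15 char='n'
After 2 (b): row=0 col=12 char='c'
After 3 (h): row=0 col=11 char='_'
After 4 (k): row=0 col=11 char='_'
After 5 (k): row=0 col=11 char='_'
After 6 (h): row=0 col=10 char='_'
After 7 (w): row=0 col=12 char='c'
After 8 (G): row=5 col=0 char='_'
After 9 (G): row=5 col=0 char='_'
After 10 ($): row=5 col=18 char='e'
After 11 (^): row=5 col=1 char='o'
After 12 (w): row=5 col=6 char='f'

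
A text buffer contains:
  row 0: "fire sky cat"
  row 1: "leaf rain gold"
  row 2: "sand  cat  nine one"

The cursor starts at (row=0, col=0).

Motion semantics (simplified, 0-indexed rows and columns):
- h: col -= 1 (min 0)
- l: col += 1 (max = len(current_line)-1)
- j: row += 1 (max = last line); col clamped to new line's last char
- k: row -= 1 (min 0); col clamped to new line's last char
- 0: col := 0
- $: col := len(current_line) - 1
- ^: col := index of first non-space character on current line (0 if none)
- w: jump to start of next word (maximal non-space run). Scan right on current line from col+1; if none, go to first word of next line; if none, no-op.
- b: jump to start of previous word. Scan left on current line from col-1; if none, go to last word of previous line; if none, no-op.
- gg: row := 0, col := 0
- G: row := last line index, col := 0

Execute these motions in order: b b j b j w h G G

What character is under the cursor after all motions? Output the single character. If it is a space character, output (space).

After 1 (b): row=0 col=0 char='f'
After 2 (b): row=0 col=0 char='f'
After 3 (j): row=1 col=0 char='l'
After 4 (b): row=0 col=9 char='c'
After 5 (j): row=1 col=9 char='_'
After 6 (w): row=1 col=10 char='g'
After 7 (h): row=1 col=9 char='_'
After 8 (G): row=2 col=0 char='s'
After 9 (G): row=2 col=0 char='s'

Answer: s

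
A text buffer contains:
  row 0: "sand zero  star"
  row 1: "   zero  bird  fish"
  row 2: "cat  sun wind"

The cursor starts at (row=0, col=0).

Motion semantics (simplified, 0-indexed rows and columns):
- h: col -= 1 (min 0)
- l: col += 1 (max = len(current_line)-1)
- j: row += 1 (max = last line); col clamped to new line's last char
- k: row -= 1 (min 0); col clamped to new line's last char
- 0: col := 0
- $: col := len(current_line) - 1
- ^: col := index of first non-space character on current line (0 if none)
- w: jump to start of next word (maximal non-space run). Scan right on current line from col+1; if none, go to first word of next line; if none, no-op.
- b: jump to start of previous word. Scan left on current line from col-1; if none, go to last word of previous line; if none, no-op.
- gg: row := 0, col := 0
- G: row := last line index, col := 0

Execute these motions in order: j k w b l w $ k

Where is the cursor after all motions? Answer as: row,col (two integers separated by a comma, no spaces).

Answer: 0,14

Derivation:
After 1 (j): row=1 col=0 char='_'
After 2 (k): row=0 col=0 char='s'
After 3 (w): row=0 col=5 char='z'
After 4 (b): row=0 col=0 char='s'
After 5 (l): row=0 col=1 char='a'
After 6 (w): row=0 col=5 char='z'
After 7 ($): row=0 col=14 char='r'
After 8 (k): row=0 col=14 char='r'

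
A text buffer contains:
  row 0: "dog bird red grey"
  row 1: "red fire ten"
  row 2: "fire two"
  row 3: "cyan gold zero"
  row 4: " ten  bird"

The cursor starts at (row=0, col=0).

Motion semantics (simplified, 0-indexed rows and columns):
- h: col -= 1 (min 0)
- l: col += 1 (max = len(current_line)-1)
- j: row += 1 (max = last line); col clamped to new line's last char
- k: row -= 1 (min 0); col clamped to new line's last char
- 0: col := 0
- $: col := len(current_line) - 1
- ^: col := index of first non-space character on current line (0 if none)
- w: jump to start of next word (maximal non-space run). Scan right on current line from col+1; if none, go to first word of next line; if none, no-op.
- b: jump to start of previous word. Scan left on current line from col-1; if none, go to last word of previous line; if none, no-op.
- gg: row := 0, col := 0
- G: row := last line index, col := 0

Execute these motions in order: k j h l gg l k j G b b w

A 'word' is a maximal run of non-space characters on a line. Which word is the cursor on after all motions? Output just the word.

Answer: zero

Derivation:
After 1 (k): row=0 col=0 char='d'
After 2 (j): row=1 col=0 char='r'
After 3 (h): row=1 col=0 char='r'
After 4 (l): row=1 col=1 char='e'
After 5 (gg): row=0 col=0 char='d'
After 6 (l): row=0 col=1 char='o'
After 7 (k): row=0 col=1 char='o'
After 8 (j): row=1 col=1 char='e'
After 9 (G): row=4 col=0 char='_'
After 10 (b): row=3 col=10 char='z'
After 11 (b): row=3 col=5 char='g'
After 12 (w): row=3 col=10 char='z'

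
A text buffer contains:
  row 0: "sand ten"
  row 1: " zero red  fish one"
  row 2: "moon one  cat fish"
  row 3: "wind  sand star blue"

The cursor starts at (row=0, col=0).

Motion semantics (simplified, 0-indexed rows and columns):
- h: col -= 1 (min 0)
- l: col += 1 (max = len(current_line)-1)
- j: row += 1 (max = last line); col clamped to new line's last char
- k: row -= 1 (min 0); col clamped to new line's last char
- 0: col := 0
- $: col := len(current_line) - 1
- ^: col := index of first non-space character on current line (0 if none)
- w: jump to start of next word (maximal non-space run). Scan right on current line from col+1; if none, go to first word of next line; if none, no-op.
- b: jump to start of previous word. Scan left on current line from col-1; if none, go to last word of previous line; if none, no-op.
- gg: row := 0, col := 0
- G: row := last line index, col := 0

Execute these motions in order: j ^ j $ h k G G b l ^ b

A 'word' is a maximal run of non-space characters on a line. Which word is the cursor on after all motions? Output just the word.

After 1 (j): row=1 col=0 char='_'
After 2 (^): row=1 col=1 char='z'
After 3 (j): row=2 col=1 char='o'
After 4 ($): row=2 col=17 char='h'
After 5 (h): row=2 col=16 char='s'
After 6 (k): row=1 col=16 char='o'
After 7 (G): row=3 col=0 char='w'
After 8 (G): row=3 col=0 char='w'
After 9 (b): row=2 col=14 char='f'
After 10 (l): row=2 col=15 char='i'
After 11 (^): row=2 col=0 char='m'
After 12 (b): row=1 col=16 char='o'

Answer: one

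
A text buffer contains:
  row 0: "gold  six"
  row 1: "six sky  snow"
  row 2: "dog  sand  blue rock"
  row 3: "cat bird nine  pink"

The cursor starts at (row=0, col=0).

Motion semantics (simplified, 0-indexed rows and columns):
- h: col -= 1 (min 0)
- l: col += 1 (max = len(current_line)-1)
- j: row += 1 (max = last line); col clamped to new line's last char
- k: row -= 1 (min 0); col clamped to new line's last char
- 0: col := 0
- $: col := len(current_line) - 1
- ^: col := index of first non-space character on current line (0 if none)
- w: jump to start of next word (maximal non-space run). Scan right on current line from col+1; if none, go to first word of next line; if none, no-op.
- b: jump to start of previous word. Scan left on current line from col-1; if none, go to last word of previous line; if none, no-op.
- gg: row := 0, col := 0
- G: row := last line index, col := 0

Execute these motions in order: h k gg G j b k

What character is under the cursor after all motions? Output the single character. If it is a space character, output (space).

After 1 (h): row=0 col=0 char='g'
After 2 (k): row=0 col=0 char='g'
After 3 (gg): row=0 col=0 char='g'
After 4 (G): row=3 col=0 char='c'
After 5 (j): row=3 col=0 char='c'
After 6 (b): row=2 col=16 char='r'
After 7 (k): row=1 col=12 char='w'

Answer: w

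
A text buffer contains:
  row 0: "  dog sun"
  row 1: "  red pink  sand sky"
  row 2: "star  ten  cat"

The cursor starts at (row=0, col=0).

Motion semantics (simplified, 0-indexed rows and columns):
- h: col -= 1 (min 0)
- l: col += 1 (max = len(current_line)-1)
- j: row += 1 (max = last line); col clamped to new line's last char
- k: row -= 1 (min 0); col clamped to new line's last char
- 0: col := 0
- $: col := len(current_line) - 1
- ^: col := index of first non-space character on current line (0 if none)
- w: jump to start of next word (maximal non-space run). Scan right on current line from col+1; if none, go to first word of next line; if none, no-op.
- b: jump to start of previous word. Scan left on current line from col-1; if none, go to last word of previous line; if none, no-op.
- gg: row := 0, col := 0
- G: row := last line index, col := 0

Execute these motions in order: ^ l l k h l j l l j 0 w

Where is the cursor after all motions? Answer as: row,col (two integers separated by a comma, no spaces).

After 1 (^): row=0 col=2 char='d'
After 2 (l): row=0 col=3 char='o'
After 3 (l): row=0 col=4 char='g'
After 4 (k): row=0 col=4 char='g'
After 5 (h): row=0 col=3 char='o'
After 6 (l): row=0 col=4 char='g'
After 7 (j): row=1 col=4 char='d'
After 8 (l): row=1 col=5 char='_'
After 9 (l): row=1 col=6 char='p'
After 10 (j): row=2 col=6 char='t'
After 11 (0): row=2 col=0 char='s'
After 12 (w): row=2 col=6 char='t'

Answer: 2,6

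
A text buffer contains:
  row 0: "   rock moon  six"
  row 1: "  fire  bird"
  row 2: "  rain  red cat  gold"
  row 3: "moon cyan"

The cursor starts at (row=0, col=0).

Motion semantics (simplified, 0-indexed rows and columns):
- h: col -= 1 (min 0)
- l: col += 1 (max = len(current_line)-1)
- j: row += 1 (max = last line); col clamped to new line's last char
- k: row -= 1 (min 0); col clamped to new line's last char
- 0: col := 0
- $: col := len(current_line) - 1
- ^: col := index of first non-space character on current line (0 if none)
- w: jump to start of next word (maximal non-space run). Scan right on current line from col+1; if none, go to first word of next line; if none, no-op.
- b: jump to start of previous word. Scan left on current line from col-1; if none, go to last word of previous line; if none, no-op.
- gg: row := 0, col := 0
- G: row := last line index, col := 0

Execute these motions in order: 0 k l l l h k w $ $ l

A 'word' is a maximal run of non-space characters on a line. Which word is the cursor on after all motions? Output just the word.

Answer: six

Derivation:
After 1 (0): row=0 col=0 char='_'
After 2 (k): row=0 col=0 char='_'
After 3 (l): row=0 col=1 char='_'
After 4 (l): row=0 col=2 char='_'
After 5 (l): row=0 col=3 char='r'
After 6 (h): row=0 col=2 char='_'
After 7 (k): row=0 col=2 char='_'
After 8 (w): row=0 col=3 char='r'
After 9 ($): row=0 col=16 char='x'
After 10 ($): row=0 col=16 char='x'
After 11 (l): row=0 col=16 char='x'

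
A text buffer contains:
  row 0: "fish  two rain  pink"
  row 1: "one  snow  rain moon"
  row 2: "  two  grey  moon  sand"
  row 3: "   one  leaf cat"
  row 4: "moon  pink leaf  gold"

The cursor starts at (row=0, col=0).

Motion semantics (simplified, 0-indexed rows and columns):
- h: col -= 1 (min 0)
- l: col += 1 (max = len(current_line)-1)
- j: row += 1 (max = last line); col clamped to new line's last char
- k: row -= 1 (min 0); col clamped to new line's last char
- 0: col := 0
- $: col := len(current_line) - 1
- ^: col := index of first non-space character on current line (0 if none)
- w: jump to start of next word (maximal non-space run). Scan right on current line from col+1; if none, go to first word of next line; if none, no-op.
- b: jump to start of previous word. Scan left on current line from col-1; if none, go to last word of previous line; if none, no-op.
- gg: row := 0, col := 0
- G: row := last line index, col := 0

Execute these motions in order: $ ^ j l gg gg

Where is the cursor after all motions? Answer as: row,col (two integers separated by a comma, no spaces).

Answer: 0,0

Derivation:
After 1 ($): row=0 col=19 char='k'
After 2 (^): row=0 col=0 char='f'
After 3 (j): row=1 col=0 char='o'
After 4 (l): row=1 col=1 char='n'
After 5 (gg): row=0 col=0 char='f'
After 6 (gg): row=0 col=0 char='f'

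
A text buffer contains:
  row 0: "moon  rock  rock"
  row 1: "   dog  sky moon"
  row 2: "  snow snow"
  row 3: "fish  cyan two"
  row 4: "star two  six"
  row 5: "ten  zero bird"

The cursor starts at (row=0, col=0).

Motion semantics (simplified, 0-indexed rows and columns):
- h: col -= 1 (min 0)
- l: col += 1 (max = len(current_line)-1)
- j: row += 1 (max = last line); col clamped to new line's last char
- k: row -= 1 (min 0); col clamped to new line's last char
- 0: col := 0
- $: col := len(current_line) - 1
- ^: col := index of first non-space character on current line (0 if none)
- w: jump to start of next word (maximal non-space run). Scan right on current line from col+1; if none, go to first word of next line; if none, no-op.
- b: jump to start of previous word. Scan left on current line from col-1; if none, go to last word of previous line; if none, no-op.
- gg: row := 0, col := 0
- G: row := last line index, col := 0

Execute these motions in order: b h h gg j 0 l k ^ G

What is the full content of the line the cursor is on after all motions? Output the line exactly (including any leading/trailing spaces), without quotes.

After 1 (b): row=0 col=0 char='m'
After 2 (h): row=0 col=0 char='m'
After 3 (h): row=0 col=0 char='m'
After 4 (gg): row=0 col=0 char='m'
After 5 (j): row=1 col=0 char='_'
After 6 (0): row=1 col=0 char='_'
After 7 (l): row=1 col=1 char='_'
After 8 (k): row=0 col=1 char='o'
After 9 (^): row=0 col=0 char='m'
After 10 (G): row=5 col=0 char='t'

Answer: ten  zero bird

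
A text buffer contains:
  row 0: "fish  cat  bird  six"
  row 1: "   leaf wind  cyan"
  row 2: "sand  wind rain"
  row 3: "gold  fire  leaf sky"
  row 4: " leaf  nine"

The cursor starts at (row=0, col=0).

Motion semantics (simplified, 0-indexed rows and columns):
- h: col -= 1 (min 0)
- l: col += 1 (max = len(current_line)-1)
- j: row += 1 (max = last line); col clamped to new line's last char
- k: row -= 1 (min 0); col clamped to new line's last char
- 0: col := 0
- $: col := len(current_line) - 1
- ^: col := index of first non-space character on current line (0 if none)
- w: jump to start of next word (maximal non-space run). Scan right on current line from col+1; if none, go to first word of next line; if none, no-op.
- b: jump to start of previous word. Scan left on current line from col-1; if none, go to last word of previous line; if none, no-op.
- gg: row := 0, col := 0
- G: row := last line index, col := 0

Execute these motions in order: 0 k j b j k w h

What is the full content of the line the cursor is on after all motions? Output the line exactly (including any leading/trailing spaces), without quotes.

After 1 (0): row=0 col=0 char='f'
After 2 (k): row=0 col=0 char='f'
After 3 (j): row=1 col=0 char='_'
After 4 (b): row=0 col=17 char='s'
After 5 (j): row=1 col=17 char='n'
After 6 (k): row=0 col=17 char='s'
After 7 (w): row=1 col=3 char='l'
After 8 (h): row=1 col=2 char='_'

Answer:    leaf wind  cyan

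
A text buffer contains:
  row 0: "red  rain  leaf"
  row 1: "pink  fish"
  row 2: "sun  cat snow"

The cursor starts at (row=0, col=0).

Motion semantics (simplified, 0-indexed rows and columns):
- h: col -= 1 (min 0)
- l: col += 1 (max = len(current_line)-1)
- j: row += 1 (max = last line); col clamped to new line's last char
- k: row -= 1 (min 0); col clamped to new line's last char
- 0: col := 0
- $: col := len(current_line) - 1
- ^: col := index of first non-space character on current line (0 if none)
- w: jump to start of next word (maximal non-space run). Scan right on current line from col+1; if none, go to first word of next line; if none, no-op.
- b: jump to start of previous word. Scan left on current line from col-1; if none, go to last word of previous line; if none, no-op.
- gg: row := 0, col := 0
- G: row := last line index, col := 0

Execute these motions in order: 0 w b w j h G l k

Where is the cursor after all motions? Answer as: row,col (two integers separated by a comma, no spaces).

Answer: 1,1

Derivation:
After 1 (0): row=0 col=0 char='r'
After 2 (w): row=0 col=5 char='r'
After 3 (b): row=0 col=0 char='r'
After 4 (w): row=0 col=5 char='r'
After 5 (j): row=1 col=5 char='_'
After 6 (h): row=1 col=4 char='_'
After 7 (G): row=2 col=0 char='s'
After 8 (l): row=2 col=1 char='u'
After 9 (k): row=1 col=1 char='i'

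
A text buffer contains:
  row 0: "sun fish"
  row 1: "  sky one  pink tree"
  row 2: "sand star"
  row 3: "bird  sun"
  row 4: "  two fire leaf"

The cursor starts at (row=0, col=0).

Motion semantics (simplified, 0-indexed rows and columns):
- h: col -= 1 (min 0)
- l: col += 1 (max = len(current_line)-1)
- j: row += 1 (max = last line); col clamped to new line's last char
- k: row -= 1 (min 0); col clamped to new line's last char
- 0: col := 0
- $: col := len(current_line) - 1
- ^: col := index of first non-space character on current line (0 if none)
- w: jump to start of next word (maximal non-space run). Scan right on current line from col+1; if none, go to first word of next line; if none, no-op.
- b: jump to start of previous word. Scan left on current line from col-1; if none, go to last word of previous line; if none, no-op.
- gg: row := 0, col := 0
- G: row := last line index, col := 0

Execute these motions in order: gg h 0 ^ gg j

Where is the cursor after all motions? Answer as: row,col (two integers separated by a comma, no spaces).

After 1 (gg): row=0 col=0 char='s'
After 2 (h): row=0 col=0 char='s'
After 3 (0): row=0 col=0 char='s'
After 4 (^): row=0 col=0 char='s'
After 5 (gg): row=0 col=0 char='s'
After 6 (j): row=1 col=0 char='_'

Answer: 1,0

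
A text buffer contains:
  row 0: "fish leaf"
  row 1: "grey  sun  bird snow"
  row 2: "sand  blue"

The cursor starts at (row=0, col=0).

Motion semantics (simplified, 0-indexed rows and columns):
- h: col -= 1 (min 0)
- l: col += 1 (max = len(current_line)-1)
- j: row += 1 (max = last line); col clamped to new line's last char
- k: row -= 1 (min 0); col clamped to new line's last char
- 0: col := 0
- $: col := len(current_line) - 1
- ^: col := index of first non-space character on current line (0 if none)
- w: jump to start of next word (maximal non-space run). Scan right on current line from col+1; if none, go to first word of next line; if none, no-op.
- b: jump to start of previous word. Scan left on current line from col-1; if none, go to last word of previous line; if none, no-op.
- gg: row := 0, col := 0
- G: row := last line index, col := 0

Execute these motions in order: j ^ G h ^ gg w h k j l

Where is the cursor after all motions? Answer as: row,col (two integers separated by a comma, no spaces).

Answer: 1,5

Derivation:
After 1 (j): row=1 col=0 char='g'
After 2 (^): row=1 col=0 char='g'
After 3 (G): row=2 col=0 char='s'
After 4 (h): row=2 col=0 char='s'
After 5 (^): row=2 col=0 char='s'
After 6 (gg): row=0 col=0 char='f'
After 7 (w): row=0 col=5 char='l'
After 8 (h): row=0 col=4 char='_'
After 9 (k): row=0 col=4 char='_'
After 10 (j): row=1 col=4 char='_'
After 11 (l): row=1 col=5 char='_'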